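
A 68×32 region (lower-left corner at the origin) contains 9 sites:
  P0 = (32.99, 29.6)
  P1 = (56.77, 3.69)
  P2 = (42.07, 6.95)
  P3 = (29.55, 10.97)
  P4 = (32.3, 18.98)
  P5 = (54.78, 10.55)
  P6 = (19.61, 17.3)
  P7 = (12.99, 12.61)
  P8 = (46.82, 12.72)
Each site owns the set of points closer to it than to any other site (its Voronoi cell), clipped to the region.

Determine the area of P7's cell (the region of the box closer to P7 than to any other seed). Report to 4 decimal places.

Area of P7's cell: 469.3394

1. box [0,68]×[0,32]: [(0, 0) (68, 0) (68, 32) (0, 32)]
2. ⊥bis P7·P0 via (22.99,21.105): [(0, 0) (40.9187, 0) (13.7347, 32) (0, 32)]  |A|=874.4543
3. ⊥bis P7·P1 via (34.88,8.15): [(0, 0) (33.2195, 0) (34.7089, 7.31) (13.7347, 32) (0, 32)]  |A|=846.3136
4. ⊥bis P7·P2 via (27.53,9.78): [(0, 0) (25.6265, 0) (28.4771, 14.6458) (13.7347, 32) (0, 32)]  |A|=762.4706
5. ⊥bis P7·P3 via (21.27,11.79): [(0, 0) (20.1024, 0) (22.2758, 21.9458) (13.7347, 32) (0, 32)]  |A|=646.0394
6. ⊥bis P7·P4 via (22.645,15.795): [(0, 0) (20.1024, 0) (21.8925, 18.076) (19.5623, 25.14) (13.7347, 32) (0, 32)]  |A|=640.177
7. ⊥bis P7·P5 via (33.885,11.58): [(0, 0) (20.1024, 0) (21.8925, 18.076) (19.5623, 25.14) (13.7347, 32) (0, 32)]  |A|=640.177
8. ⊥bis P7·P6 via (16.3,14.955): [(0, 0) (20.1024, 0) (20.9355, 8.412) (4.2243, 32) (0, 32)]  |A|=469.3394
9. ⊥bis P7·P8 via (29.905,12.665): [(0, 0) (20.1024, 0) (20.9355, 8.412) (4.2243, 32) (0, 32)]  |A|=469.3394
10. canonical 5-gon: [(0, 0) (20.1024, 0) (20.9355, 8.412) (4.2243, 32) (0, 32)]
11. shoelace: 469.3394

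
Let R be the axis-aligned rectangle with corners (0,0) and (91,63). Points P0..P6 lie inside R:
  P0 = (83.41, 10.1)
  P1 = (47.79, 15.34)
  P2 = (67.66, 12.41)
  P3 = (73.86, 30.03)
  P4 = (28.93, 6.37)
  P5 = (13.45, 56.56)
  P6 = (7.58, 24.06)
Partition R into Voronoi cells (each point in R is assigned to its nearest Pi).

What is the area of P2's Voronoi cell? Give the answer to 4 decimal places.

Area of P2's cell: 403.5226

1. box [0,91]×[0,63]: [(0, 0) (91, 0) (91, 63) (0, 63)]
2. ⊥bis P2·P0 via (75.535,11.255): [(0, 0) (73.8843, 0) (83.1243, 63) (0, 63)]  |A|=4945.7688
3. ⊥bis P2·P1 via (57.725,13.875): [(55.679, 0) (73.8843, 0) (83.1243, 63) (64.9689, 63)]  |A|=1145.3596
4. ⊥bis P2·P3 via (70.76,21.22): [(59.3976, 25.2181) (55.679, 0) (73.8843, 0) (76.6905, 19.1332)]  |A|=403.5226
5. ⊥bis P2·P4 via (48.295,9.39): [(59.3976, 25.2181) (55.679, 0) (73.8843, 0) (76.6905, 19.1332)]  |A|=403.5226
6. ⊥bis P2·P5 via (40.555,34.485): [(59.3976, 25.2181) (55.679, 0) (73.8843, 0) (76.6905, 19.1332)]  |A|=403.5226
7. ⊥bis P2·P6 via (37.62,18.235): [(59.3976, 25.2181) (55.679, 0) (73.8843, 0) (76.6905, 19.1332)]  |A|=403.5226
8. canonical 4-gon: [(59.3976, 25.2181) (55.679, 0) (73.8843, 0) (76.6905, 19.1332)]
9. shoelace: 403.5226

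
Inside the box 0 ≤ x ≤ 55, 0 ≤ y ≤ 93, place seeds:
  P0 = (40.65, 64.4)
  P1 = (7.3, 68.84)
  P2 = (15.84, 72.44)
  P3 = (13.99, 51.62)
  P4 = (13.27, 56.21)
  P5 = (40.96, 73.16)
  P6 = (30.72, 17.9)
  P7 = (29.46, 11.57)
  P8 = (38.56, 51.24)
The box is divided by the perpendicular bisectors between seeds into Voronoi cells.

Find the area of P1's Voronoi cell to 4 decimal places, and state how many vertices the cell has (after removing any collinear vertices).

Area of P1's cell: 281.7322 (4 vertices)

1. box [0,55]×[0,93]: [(0, 0) (55, 0) (55, 93) (0, 93)]
2. ⊥bis P1·P0 via (23.975,66.62): [(0, 0) (15.1057, 0) (27.4871, 93) (0, 93)]  |A|=1980.561
3. ⊥bis P1·P2 via (11.57,70.64): [(0, 0) (15.1057, 0) (21.4043, 47.3108) (2.1442, 93) (0, 93)]  |A|=1401.615
4. ⊥bis P1·P3 via (10.645,60.23): [(0, 56.0944) (15.2106, 62.0037) (2.1442, 93) (0, 93)]  |A|=313.9095
5. ⊥bis P1·P4 via (10.285,62.525): [(0, 57.6634) (14.209, 64.3798) (2.1442, 93) (0, 93)]  |A|=281.7322
6. ⊥bis P1·P5 via (24.13,71): [(0, 57.6634) (14.209, 64.3798) (2.1442, 93) (0, 93)]  |A|=281.7322
7. ⊥bis P1·P6 via (19.01,43.37): [(0, 57.6634) (14.209, 64.3798) (2.1442, 93) (0, 93)]  |A|=281.7322
8. ⊥bis P1·P7 via (18.38,40.205): [(0, 57.6634) (14.209, 64.3798) (2.1442, 93) (0, 93)]  |A|=281.7322
9. ⊥bis P1·P8 via (22.93,60.04): [(0, 57.6634) (14.209, 64.3798) (2.1442, 93) (0, 93)]  |A|=281.7322
10. canonical 4-gon: [(0, 57.6634) (14.209, 64.3798) (2.1442, 93) (0, 93)]
11. shoelace: 281.7322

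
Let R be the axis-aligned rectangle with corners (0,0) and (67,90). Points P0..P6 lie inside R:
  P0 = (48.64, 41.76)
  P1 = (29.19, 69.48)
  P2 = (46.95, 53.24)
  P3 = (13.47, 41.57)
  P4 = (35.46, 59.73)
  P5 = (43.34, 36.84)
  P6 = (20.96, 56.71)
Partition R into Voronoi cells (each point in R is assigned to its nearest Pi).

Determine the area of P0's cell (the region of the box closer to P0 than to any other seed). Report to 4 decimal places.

1. box [0,67]×[0,90]: [(0, 0) (67, 0) (67, 90) (0, 90)]
2. ⊥bis P0·P1 via (38.915,55.62): [(0, 28.3149) (0, 0) (67, 0) (67, 75.3261)]  |A|=3471.9744
3. ⊥bis P0·P2 via (47.795,47.5): [(21.912, 43.6897) (0, 28.3149) (0, 0) (67, 0) (67, 50.3272)]  |A|=2908.3998
4. ⊥bis P0·P3 via (31.055,41.665): [(31.0368, 45.033) (31.2801, 0) (67, 0) (67, 50.3272)]  |A|=1709.2509
5. ⊥bis P0·P4 via (42.05,50.745): [(35.072, 45.627) (31.0495, 42.6768) (31.2801, 0) (67, 0) (67, 50.3272)]  |A|=1704.4932
6. ⊥bis P0·P5 via (45.99,39.3): [(39.5101, 46.2804) (67, 16.6673) (67, 50.3272)]  |A|=462.6539
7. ⊥bis P0·P6 via (34.8,49.235): [(39.5101, 46.2804) (67, 16.6673) (67, 50.3272)]  |A|=462.6539
8. canonical 3-gon: [(39.5101, 46.2804) (67, 16.6673) (67, 50.3272)]
9. shoelace: 462.6539

Area of P0's cell: 462.6539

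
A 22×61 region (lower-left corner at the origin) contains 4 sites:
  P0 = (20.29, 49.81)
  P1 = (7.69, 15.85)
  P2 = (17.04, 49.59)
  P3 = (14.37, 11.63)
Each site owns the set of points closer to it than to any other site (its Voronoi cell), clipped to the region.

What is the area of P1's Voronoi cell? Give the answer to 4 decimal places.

Area of P1's cell: 422.7577

1. box [0,22]×[0,61]: [(0, 0) (22, 0) (22, 61) (0, 61)]
2. ⊥bis P1·P0 via (13.99,32.83): [(0, 38.0206) (0, 0) (22, 0) (22, 29.8581)]  |A|=746.666
3. ⊥bis P1·P2 via (12.365,32.72): [(19.9568, 30.6162) (0, 36.1466) (0, 0) (22, 0) (22, 29.8581)]  |A|=727.9659
4. ⊥bis P1·P3 via (11.03,13.74): [(21.3619, 30.0948) (19.9568, 30.6162) (0, 36.1466) (0, 0) (2.3499, 0)]  |A|=422.7577
5. canonical 5-gon: [(21.3619, 30.0948) (19.9568, 30.6162) (0, 36.1466) (0, 0) (2.3499, 0)]
6. shoelace: 422.7577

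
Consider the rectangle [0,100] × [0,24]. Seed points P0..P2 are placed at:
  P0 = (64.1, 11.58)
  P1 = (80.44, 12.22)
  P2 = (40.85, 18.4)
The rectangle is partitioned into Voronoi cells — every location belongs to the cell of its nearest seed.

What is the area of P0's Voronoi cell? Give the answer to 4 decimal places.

Area of P0's cell: 496.0356

1. box [0,100]×[0,24]: [(0, 0) (100, 0) (100, 24) (0, 24)]
2. ⊥bis P0·P1 via (72.27,11.9): [(0, 0) (72.7361, 0) (71.7961, 24) (0, 24)]  |A|=1734.386
3. ⊥bis P0·P2 via (52.475,14.99): [(48.0779, 0) (72.7361, 0) (71.7961, 24) (55.1179, 24)]  |A|=496.0356
4. canonical 4-gon: [(48.0779, 0) (72.7361, 0) (71.7961, 24) (55.1179, 24)]
5. shoelace: 496.0356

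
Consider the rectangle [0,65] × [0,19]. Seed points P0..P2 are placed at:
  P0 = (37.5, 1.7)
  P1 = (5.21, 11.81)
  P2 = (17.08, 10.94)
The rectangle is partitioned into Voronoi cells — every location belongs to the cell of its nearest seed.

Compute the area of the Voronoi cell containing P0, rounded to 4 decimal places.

Area of P0's cell: 689.1501

1. box [0,65]×[0,19]: [(0, 0) (65, 0) (65, 19) (0, 19)]
2. ⊥bis P0·P1 via (21.355,6.755): [(19.24, 0) (65, 0) (65, 19) (25.1889, 19)]  |A|=812.9253
3. ⊥bis P0·P2 via (27.29,6.32): [(24.4302, 0) (65, 0) (65, 19) (33.0277, 19)]  |A|=689.1501
4. canonical 4-gon: [(24.4302, 0) (65, 0) (65, 19) (33.0277, 19)]
5. shoelace: 689.1501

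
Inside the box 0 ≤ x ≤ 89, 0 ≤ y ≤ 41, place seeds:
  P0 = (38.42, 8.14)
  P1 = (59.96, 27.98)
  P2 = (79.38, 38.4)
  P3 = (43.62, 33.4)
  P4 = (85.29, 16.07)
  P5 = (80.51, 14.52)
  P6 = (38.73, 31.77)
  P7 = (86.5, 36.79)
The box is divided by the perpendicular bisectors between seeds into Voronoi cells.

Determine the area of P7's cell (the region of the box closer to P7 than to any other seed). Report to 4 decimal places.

Area of P7's cell: 100.4935

1. box [0,89]×[0,41]: [(0, 0) (89, 0) (89, 41) (0, 41)]
2. ⊥bis P7·P0 via (62.46,22.465): [(75.8465, 0) (89, 0) (89, 41) (51.4153, 41)]  |A|=1040.1328
3. ⊥bis P7·P1 via (73.23,32.385): [(83.9803, 0) (89, 0) (89, 41) (70.3702, 41)]  |A|=484.8149
4. ⊥bis P7·P2 via (82.94,37.595): [(78.3049, 17.0969) (83.9803, 0) (89, 0) (89, 41) (83.71, 41)]  |A|=325.3848
5. ⊥bis P7·P3 via (65.06,35.095): [(78.3049, 17.0969) (83.9803, 0) (89, 0) (89, 41) (83.71, 41)]  |A|=325.3848
6. ⊥bis P7·P4 via (85.895,26.43): [(80.4867, 26.7458) (89, 26.2487) (89, 41) (83.71, 41)]  |A|=100.4935
7. ⊥bis P7·P5 via (83.505,25.655): [(80.4867, 26.7458) (89, 26.2487) (89, 41) (83.71, 41)]  |A|=100.4935
8. ⊥bis P7·P6 via (62.615,34.28): [(80.4867, 26.7458) (89, 26.2487) (89, 41) (83.71, 41)]  |A|=100.4935
9. canonical 4-gon: [(80.4867, 26.7458) (89, 26.2487) (89, 41) (83.71, 41)]
10. shoelace: 100.4935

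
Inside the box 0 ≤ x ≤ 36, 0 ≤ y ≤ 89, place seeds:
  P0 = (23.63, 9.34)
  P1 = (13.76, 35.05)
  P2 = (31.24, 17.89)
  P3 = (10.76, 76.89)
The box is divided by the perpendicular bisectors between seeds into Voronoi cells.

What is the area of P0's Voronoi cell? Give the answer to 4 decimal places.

Area of P0's cell: 584.5524

1. box [0,36]×[0,89]: [(0, 0) (36, 0) (36, 89) (0, 89)]
2. ⊥bis P0·P1 via (18.695,22.195): [(0, 15.018) (0, 0) (36, 0) (36, 28.8383)]  |A|=789.4149
3. ⊥bis P0·P2 via (27.435,13.615): [(18.0663, 21.9537) (0, 15.018) (0, 0) (36, 0) (36, 5.9916)]  |A|=584.5524
4. ⊥bis P0·P3 via (17.195,43.115): [(18.0663, 21.9537) (0, 15.018) (0, 0) (36, 0) (36, 5.9916)]  |A|=584.5524
5. canonical 5-gon: [(18.0663, 21.9537) (0, 15.018) (0, 0) (36, 0) (36, 5.9916)]
6. shoelace: 584.5524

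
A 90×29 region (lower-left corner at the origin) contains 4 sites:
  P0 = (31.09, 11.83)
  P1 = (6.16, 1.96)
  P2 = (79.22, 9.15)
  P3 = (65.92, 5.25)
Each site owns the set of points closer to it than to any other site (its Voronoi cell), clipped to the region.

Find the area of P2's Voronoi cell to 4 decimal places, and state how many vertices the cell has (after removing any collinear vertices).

1. box [0,90]×[0,29]: [(0, 0) (90, 0) (90, 29) (0, 29)]
2. ⊥bis P2·P0 via (55.155,10.49): [(54.5709, 0) (90, 0) (90, 29) (56.1857, 29)]  |A|=1004.0297
3. ⊥bis P2·P1 via (42.69,5.555): [(54.5709, 0) (90, 0) (90, 29) (56.1857, 29)]  |A|=1004.0297
4. ⊥bis P2·P3 via (72.57,7.2): [(74.6813, 0) (90, 0) (90, 29) (66.1775, 29)]  |A|=567.5474
5. canonical 4-gon: [(74.6813, 0) (90, 0) (90, 29) (66.1775, 29)]
6. shoelace: 567.5474

Area of P2's cell: 567.5474 (4 vertices)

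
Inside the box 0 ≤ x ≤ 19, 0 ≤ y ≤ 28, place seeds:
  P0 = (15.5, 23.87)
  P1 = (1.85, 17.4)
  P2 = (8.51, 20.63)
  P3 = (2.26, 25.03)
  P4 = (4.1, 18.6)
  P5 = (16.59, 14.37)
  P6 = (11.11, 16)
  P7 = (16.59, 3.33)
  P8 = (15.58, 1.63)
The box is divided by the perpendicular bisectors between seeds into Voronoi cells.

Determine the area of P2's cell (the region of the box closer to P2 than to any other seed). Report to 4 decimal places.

1. box [0,19]×[0,28]: [(0, 0) (19, 0) (19, 28) (0, 28)]
2. ⊥bis P2·P0 via (12.005,22.25): [(0, 0) (19, 0) (19, 7.1589) (9.3398, 28) (0, 28)]  |A|=431.3352
3. ⊥bis P2·P1 via (5.18,19.015): [(14.402, 0) (19, 0) (19, 7.1589) (9.3398, 28) (0.8224, 28)]  |A|=218.1936
4. ⊥bis P2·P3 via (5.385,22.83): [(4.1681, 21.1015) (14.402, 0) (19, 0) (19, 7.1589) (9.3398, 28) (9.0247, 28)]  |A|=189.9017
5. ⊥bis P2·P4 via (6.305,19.615): [(5.0464, 22.3491) (15.3341, 0) (19, 0) (19, 7.1589) (9.3398, 28) (9.0247, 28)]  |A|=163.8342
6. ⊥bis P2·P5 via (12.55,17.5): [(5.0464, 22.3491) (9.2433, 13.2319) (13.5866, 18.8379) (9.3398, 28) (9.0247, 28)]  |A|=64.1204
7. ⊥bis P2·P6 via (9.81,18.315): [(5.0464, 22.3491) (7.5004, 17.018) (12.9989, 20.1057) (9.3398, 28) (9.0247, 28)]  |A|=46.6202
8. ⊥bis P2·P7 via (12.55,11.98): [(5.0464, 22.3491) (7.5004, 17.018) (12.9989, 20.1057) (9.3398, 28) (9.0247, 28)]  |A|=46.6202
9. ⊥bis P2·P8 via (12.045,11.13): [(5.0464, 22.3491) (7.5004, 17.018) (12.9989, 20.1057) (9.3398, 28) (9.0247, 28)]  |A|=46.6202
10. canonical 5-gon: [(5.0464, 22.3491) (7.5004, 17.018) (12.9989, 20.1057) (9.3398, 28) (9.0247, 28)]
11. shoelace: 46.6202

Area of P2's cell: 46.6202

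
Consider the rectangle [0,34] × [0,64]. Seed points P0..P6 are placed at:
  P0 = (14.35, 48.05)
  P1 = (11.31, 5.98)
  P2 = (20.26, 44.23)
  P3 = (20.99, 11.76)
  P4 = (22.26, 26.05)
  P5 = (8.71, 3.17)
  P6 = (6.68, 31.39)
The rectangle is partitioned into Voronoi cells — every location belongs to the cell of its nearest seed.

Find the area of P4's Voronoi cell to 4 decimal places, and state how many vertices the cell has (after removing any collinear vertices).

Area of P4's cell: 336.2725 (4 vertices)

1. box [0,34]×[0,64]: [(0, 0) (34, 0) (34, 64) (0, 64)]
2. ⊥bis P4·P0 via (18.305,37.05): [(0, 30.4685) (0, 0) (34, 0) (34, 42.6931)]  |A|=1243.747
3. ⊥bis P4·P1 via (16.785,16.015): [(0, 30.4685) (0, 25.1727) (34, 6.6227) (34, 42.6931)]  |A|=703.2252
4. ⊥bis P4·P2 via (21.26,35.14): [(9.348, 33.8295) (0, 30.4685) (0, 25.1727) (34, 6.6227) (34, 36.5415)]  |A|=627.4015
5. ⊥bis P4·P3 via (21.625,18.905): [(9.348, 33.8295) (0, 30.4685) (0, 25.1727) (9.5154, 19.9812) (34, 17.8052) (34, 36.5415)]  |A|=490.5016
6. ⊥bis P4·P5 via (15.485,14.61): [(9.348, 33.8295) (0, 30.4685) (0, 25.1727) (9.5154, 19.9812) (34, 17.8052) (34, 36.5415)]  |A|=490.5016
7. ⊥bis P4·P6 via (14.47,28.72): [(16.4906, 34.6153) (11.4169, 19.8122) (34, 17.8052) (34, 36.5415)]  |A|=336.2725
8. canonical 4-gon: [(16.4906, 34.6153) (11.4169, 19.8122) (34, 17.8052) (34, 36.5415)]
9. shoelace: 336.2725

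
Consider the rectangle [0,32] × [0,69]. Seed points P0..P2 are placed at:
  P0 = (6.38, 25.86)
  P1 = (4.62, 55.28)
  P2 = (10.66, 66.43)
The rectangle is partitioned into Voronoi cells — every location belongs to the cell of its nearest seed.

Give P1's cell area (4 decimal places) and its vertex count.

1. box [0,32]×[0,69]: [(0, 0) (32, 0) (32, 69) (0, 69)]
2. ⊥bis P1·P0 via (5.5,40.57): [(0, 40.241) (32, 42.1553) (32, 69) (0, 69)]  |A|=889.6594
3. ⊥bis P1·P2 via (7.64,60.855): [(0, 64.9936) (0, 40.241) (32, 42.1553) (32, 47.6591)]  |A|=484.1027
4. canonical 4-gon: [(0, 64.9936) (0, 40.241) (32, 42.1553) (32, 47.6591)]
5. shoelace: 484.1027

Area of P1's cell: 484.1027 (4 vertices)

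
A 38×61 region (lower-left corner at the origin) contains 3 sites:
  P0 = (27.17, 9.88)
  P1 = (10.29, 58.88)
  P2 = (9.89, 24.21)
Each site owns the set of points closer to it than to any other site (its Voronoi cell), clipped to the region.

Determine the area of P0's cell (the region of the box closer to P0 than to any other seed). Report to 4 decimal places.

1. box [0,38]×[0,61]: [(0, 0) (38, 0) (38, 61) (0, 61)]
2. ⊥bis P0·P1 via (18.73,34.38): [(0, 27.9277) (0, 0) (38, 0) (38, 41.0183)]  |A|=1309.9745
3. ⊥bis P0·P2 via (18.53,17.045): [(4.3949, 0) (38, 0) (38, 40.5231)]  |A|=680.8923
4. canonical 3-gon: [(4.3949, 0) (38, 0) (38, 40.5231)]
5. shoelace: 680.8923

Area of P0's cell: 680.8923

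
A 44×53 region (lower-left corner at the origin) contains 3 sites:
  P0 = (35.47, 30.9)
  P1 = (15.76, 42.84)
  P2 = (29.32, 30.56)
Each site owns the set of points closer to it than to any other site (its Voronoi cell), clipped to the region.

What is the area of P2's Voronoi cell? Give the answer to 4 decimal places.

1. box [0,44]×[0,53]: [(0, 0) (44, 0) (44, 53) (0, 53)]
2. ⊥bis P2·P0 via (32.395,30.73): [(0, 0) (34.0939, 0) (31.1638, 53) (0, 53)]  |A|=1729.3292
3. ⊥bis P2·P1 via (22.54,36.7): [(0, 11.8106) (0, 0) (34.0939, 0) (31.5169, 46.6126)]  |A|=980.7195
4. canonical 4-gon: [(0, 11.8106) (0, 0) (34.0939, 0) (31.5169, 46.6126)]
5. shoelace: 980.7195

Area of P2's cell: 980.7195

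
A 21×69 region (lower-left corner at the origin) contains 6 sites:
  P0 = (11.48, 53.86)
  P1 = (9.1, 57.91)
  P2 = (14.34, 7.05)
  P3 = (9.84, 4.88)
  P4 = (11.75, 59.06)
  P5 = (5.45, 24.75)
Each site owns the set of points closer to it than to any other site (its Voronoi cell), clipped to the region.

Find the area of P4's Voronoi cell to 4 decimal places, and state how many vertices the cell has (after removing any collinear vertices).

1. box [0,21]×[0,69]: [(0, 0) (21, 0) (21, 69) (0, 69)]
2. ⊥bis P4·P0 via (11.615,56.46): [(0, 57.0631) (21, 55.9727) (21, 69) (0, 69)]  |A|=262.1242
3. ⊥bis P4·P1 via (10.425,58.485): [(11.2966, 56.4765) (21, 55.9727) (21, 69) (5.8619, 69)]  |A|=157.9954
4. ⊥bis P4·P2 via (13.045,33.055): [(11.2966, 56.4765) (21, 55.9727) (21, 69) (5.8619, 69)]  |A|=157.9954
5. ⊥bis P4·P3 via (10.795,31.97): [(11.2966, 56.4765) (21, 55.9727) (21, 69) (5.8619, 69)]  |A|=157.9954
6. ⊥bis P4·P5 via (8.6,41.905): [(11.2966, 56.4765) (21, 55.9727) (21, 69) (5.8619, 69)]  |A|=157.9954
7. canonical 4-gon: [(11.2966, 56.4765) (21, 55.9727) (21, 69) (5.8619, 69)]
8. shoelace: 157.9954

Area of P4's cell: 157.9954 (4 vertices)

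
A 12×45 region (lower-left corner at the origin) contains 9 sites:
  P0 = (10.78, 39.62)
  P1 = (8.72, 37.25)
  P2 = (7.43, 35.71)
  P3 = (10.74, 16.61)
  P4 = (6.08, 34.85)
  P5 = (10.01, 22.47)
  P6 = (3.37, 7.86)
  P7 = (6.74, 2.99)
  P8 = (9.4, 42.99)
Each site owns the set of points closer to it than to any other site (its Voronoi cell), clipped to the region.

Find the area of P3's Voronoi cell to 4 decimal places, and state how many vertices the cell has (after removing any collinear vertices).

1. box [0,12]×[0,45]: [(0, 0) (12, 0) (12, 45) (0, 45)]
2. ⊥bis P3·P0 via (10.76,28.115): [(0, 28.1337) (0, 0) (12, 0) (12, 28.1128)]  |A|=337.4793
3. ⊥bis P3·P1 via (9.73,26.93): [(0, 25.9777) (0, 0) (12, 0) (12, 27.1522)]  |A|=318.7794
4. ⊥bis P3·P2 via (9.085,26.16): [(0, 24.5856) (0, 0) (12, 0) (12, 26.6652)]  |A|=307.5045
5. ⊥bis P3·P4 via (8.41,25.73): [(0, 23.5814) (0, 0) (12, 0) (12, 26.6472)]  |A|=301.3714
6. ⊥bis P3·P5 via (10.375,19.54): [(0, 18.2476) (0, 0) (12, 0) (12, 19.7424)]  |A|=227.9399
7. ⊥bis P3·P6 via (7.055,12.235): [(0, 18.2476) (0, 18.1773) (12, 8.0699) (12, 19.7424)]  |A|=70.4566
8. ⊥bis P3·P7 via (8.74,9.8): [(0, 18.2476) (0, 18.1773) (10.5915, 9.2562) (12, 8.8426) (12, 19.7424)]  |A|=69.9124
9. ⊥bis P3·P8 via (10.07,29.8): [(0, 18.2476) (0, 18.1773) (10.5915, 9.2562) (12, 8.8426) (12, 19.7424)]  |A|=69.9124
10. canonical 5-gon: [(0, 18.2476) (0, 18.1773) (10.5915, 9.2562) (12, 8.8426) (12, 19.7424)]
11. shoelace: 69.9124

Area of P3's cell: 69.9124 (5 vertices)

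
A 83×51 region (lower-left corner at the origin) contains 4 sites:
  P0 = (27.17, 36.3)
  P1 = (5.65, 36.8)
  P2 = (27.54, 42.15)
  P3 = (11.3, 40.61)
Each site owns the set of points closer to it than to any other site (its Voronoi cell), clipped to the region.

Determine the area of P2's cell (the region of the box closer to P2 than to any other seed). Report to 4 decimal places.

Area of P2's cell: 848.8401

1. box [0,83]×[0,51]: [(0, 0) (83, 0) (83, 51) (0, 51)]
2. ⊥bis P2·P0 via (27.355,39.225): [(0, 40.9551) (83, 35.7056) (83, 51) (0, 51)]  |A|=1051.5802
3. ⊥bis P2·P1 via (16.595,39.475): [(16.4881, 39.9123) (83, 35.7056) (83, 51) (13.7782, 51)]  |A|=892.3853
4. ⊥bis P2·P3 via (19.42,41.38): [(19.5777, 39.7169) (83, 35.7056) (83, 51) (18.5078, 51)]  |A|=848.8401
5. canonical 4-gon: [(19.5777, 39.7169) (83, 35.7056) (83, 51) (18.5078, 51)]
6. shoelace: 848.8401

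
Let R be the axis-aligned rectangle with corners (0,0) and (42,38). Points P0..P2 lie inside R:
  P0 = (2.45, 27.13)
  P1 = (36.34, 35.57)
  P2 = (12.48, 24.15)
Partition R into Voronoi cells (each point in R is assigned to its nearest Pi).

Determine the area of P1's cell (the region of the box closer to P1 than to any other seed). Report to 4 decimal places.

Area of P1's cell: 470.9009

1. box [0,42]×[0,38]: [(0, 0) (42, 0) (42, 38) (0, 38)]
2. ⊥bis P1·P0 via (19.395,31.35): [(27.2024, 0) (42, 0) (42, 38) (17.7389, 38)]  |A|=742.1151
3. ⊥bis P1·P2 via (24.41,29.86): [(38.7018, 0) (42, 0) (42, 38) (20.514, 38)]  |A|=470.9009
4. canonical 4-gon: [(38.7018, 0) (42, 0) (42, 38) (20.514, 38)]
5. shoelace: 470.9009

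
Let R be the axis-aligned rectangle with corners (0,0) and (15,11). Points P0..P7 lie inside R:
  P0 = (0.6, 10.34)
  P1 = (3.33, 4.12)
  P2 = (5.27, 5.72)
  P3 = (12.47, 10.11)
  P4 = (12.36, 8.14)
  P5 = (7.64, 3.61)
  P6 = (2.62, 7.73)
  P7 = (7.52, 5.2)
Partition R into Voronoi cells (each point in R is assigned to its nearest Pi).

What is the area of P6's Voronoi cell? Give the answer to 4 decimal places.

Area of P6's cell: 20.8925

1. box [0,15]×[0,11]: [(0, 0) (15, 0) (15, 11) (0, 11)]
2. ⊥bis P6·P0 via (1.61,9.035): [(0, 7.7889) (0, 0) (15, 0) (15, 11) (4.1489, 11)]  |A|=158.3388
3. ⊥bis P6·P1 via (2.975,5.925): [(0, 7.7889) (0, 5.3399) (15, 8.29) (15, 11) (4.1489, 11)]  |A|=56.1144
4. ⊥bis P6·P2 via (3.945,6.725): [(0, 7.7889) (0, 5.3399) (3.4019, 6.009) (7.1875, 11) (4.1489, 11)]  |A|=20.903
5. ⊥bis P6·P3 via (7.545,8.92): [(0, 7.7889) (0, 5.3399) (3.4019, 6.009) (7.0775, 10.8549) (7.0424, 11) (4.1489, 11)]  |A|=20.8925
6. ⊥bis P6·P4 via (7.49,7.935): [(0, 7.7889) (0, 5.3399) (3.4019, 6.009) (7.0775, 10.8549) (7.0424, 11) (4.1489, 11)]  |A|=20.8925
7. ⊥bis P6·P5 via (5.13,5.67): [(0, 7.7889) (0, 5.3399) (3.4019, 6.009) (7.0775, 10.8549) (7.0424, 11) (4.1489, 11)]  |A|=20.8925
8. ⊥bis P6·P7 via (5.07,6.465): [(0, 7.7889) (0, 5.3399) (3.4019, 6.009) (7.0775, 10.8549) (7.0424, 11) (4.1489, 11)]  |A|=20.8925
9. canonical 6-gon: [(0, 7.7889) (0, 5.3399) (3.4019, 6.009) (7.0775, 10.8549) (7.0424, 11) (4.1489, 11)]
10. shoelace: 20.8925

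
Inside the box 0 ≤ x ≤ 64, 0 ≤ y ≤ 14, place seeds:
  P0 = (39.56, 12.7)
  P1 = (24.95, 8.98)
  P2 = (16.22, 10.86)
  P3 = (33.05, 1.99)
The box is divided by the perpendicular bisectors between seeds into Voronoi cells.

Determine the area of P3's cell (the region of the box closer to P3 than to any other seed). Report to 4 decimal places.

1. box [0,64]×[0,14]: [(0, 0) (64, 0) (64, 14) (0, 14)]
2. ⊥bis P3·P0 via (36.305,7.345): [(0, 0) (48.3887, 0) (25.3565, 14) (0, 14)]  |A|=516.2161
3. ⊥bis P3·P1 via (29,5.485): [(24.2666, 0) (48.3887, 0) (32.5663, 9.6176)]  |A|=115.9978
4. ⊥bis P3·P2 via (24.635,6.425): [(24.2666, 0) (48.3887, 0) (32.5663, 9.6176)]  |A|=115.9978
5. canonical 3-gon: [(24.2666, 0) (48.3887, 0) (32.5663, 9.6176)]
6. shoelace: 115.9978

Area of P3's cell: 115.9978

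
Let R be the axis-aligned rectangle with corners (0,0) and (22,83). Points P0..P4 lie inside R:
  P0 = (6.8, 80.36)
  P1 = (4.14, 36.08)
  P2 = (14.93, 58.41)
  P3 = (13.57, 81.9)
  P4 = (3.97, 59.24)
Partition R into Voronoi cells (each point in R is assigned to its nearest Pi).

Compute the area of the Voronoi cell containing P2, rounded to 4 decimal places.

1. box [0,22]×[0,83]: [(0, 0) (22, 0) (22, 83) (0, 83)]
2. ⊥bis P2·P0 via (10.865,69.385): [(0, 65.3607) (0, 0) (22, 0) (22, 73.5093)]  |A|=1527.5701
3. ⊥bis P2·P1 via (9.535,47.245): [(0, 65.3607) (0, 51.8524) (22, 41.2218) (22, 73.5093)]  |A|=503.7538
4. ⊥bis P2·P3 via (14.25,70.155): [(12.7019, 70.0654) (0, 65.3607) (0, 51.8524) (22, 41.2218) (22, 70.6037)]  |A|=490.2457
5. ⊥bis P2·P4 via (9.45,58.825): [(12.7019, 70.0654) (10.232, 69.1505) (8.607, 47.6934) (22, 41.2218) (22, 70.6037)]  |A|=325.4174
6. canonical 5-gon: [(12.7019, 70.0654) (10.232, 69.1505) (8.607, 47.6934) (22, 41.2218) (22, 70.6037)]
7. shoelace: 325.4174

Area of P2's cell: 325.4174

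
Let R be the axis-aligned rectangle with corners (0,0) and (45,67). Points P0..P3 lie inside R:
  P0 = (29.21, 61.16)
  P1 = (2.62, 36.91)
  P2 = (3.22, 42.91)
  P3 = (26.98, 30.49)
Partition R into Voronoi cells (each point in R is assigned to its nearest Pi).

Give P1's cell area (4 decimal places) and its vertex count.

Area of P1's cell: 437.6219 (4 vertices)

1. box [0,45]×[0,67]: [(0, 0) (45, 0) (45, 67) (0, 67)]
2. ⊥bis P1·P0 via (15.915,49.035): [(0, 66.4857) (0, 0) (45, 0) (45, 17.1434)]  |A|=1881.6562
3. ⊥bis P1·P2 via (2.92,39.91): [(26.3762, 37.5644) (0, 40.202) (0, 0) (45, 0) (45, 17.1434)]  |A|=1535.0243
4. ⊥bis P1·P3 via (14.8,33.7): [(16.0895, 38.593) (0, 40.202) (0, 0) (5.9185, 0)]  |A|=437.6219
5. canonical 4-gon: [(16.0895, 38.593) (0, 40.202) (0, 0) (5.9185, 0)]
6. shoelace: 437.6219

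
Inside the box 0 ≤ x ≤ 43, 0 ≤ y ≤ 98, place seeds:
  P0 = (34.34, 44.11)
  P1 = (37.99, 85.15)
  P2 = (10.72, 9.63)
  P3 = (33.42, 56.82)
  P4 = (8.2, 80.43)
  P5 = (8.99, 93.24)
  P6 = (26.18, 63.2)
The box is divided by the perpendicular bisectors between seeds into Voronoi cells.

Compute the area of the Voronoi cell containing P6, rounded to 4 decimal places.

1. box [0,43]×[0,98]: [(0, 0) (43, 0) (43, 98) (0, 98)]
2. ⊥bis P6·P0 via (30.26,53.655): [(0, 40.7204) (43, 59.1007) (43, 98) (0, 98)]  |A|=2067.8465
3. ⊥bis P6·P1 via (32.085,74.175): [(0, 91.438) (0, 40.7204) (43, 59.1007) (43, 68.3023)]  |A|=1288.2635
4. ⊥bis P6·P2 via (18.45,36.415): [(0, 91.438) (0, 41.7396) (1.4233, 41.3288) (43, 59.1007) (43, 68.3023)]  |A|=1287.5382
5. ⊥bis P6·P3 via (29.8,60.01): [(39.0026, 70.4531) (0, 91.438) (0, 41.7396) (1.4233, 41.3288) (20.5378, 49.4992)]  |A|=1122.4567
6. ⊥bis P6·P4 via (17.19,71.815): [(39.0026, 70.4531) (23.7494, 78.6599) (0, 53.8767) (0, 41.7396) (1.4233, 41.3288) (20.5378, 49.4992)]  |A|=676.4278
7. ⊥bis P6·P5 via (17.585,78.22): [(39.0026, 70.4531) (23.7494, 78.6599) (0, 53.8767) (0, 41.7396) (1.4233, 41.3288) (20.5378, 49.4992)]  |A|=676.4278
8. canonical 6-gon: [(39.0026, 70.4531) (23.7494, 78.6599) (0, 53.8767) (0, 41.7396) (1.4233, 41.3288) (20.5378, 49.4992)]
9. shoelace: 676.4278

Area of P6's cell: 676.4278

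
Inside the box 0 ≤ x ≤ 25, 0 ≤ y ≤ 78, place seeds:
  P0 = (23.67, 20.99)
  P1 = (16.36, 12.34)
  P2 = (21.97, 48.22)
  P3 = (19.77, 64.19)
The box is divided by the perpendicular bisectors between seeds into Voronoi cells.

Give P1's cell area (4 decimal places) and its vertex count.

1. box [0,25]×[0,78]: [(0, 0) (25, 0) (25, 78) (0, 78)]
2. ⊥bis P1·P0 via (20.015,16.665): [(0, 33.5794) (0, 0) (25, 0) (25, 12.4522)]  |A|=575.3957
3. ⊥bis P1·P2 via (19.165,30.28): [(0.4398, 33.2078) (0, 33.2765) (0, 0) (25, 0) (25, 12.4522)]  |A|=575.3291
4. ⊥bis P1·P3 via (18.065,38.265): [(0.4398, 33.2078) (0, 33.2765) (0, 0) (25, 0) (25, 12.4522)]  |A|=575.3291
5. canonical 5-gon: [(0.4398, 33.2078) (0, 33.2765) (0, 0) (25, 0) (25, 12.4522)]
6. shoelace: 575.3291

Area of P1's cell: 575.3291 (5 vertices)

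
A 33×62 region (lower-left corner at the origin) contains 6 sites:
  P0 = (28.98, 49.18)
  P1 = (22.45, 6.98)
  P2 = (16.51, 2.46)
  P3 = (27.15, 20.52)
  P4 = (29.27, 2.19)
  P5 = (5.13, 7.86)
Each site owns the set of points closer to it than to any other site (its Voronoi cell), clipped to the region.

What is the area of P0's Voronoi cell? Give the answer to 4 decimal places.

Area of P0's cell: 868.6924

1. box [0,33]×[0,62]: [(0, 0) (33, 0) (33, 62) (0, 62)]
2. ⊥bis P0·P1 via (25.715,28.08): [(0, 32.0591) (33, 26.9527) (33, 62) (0, 62)]  |A|=1072.3045
3. ⊥bis P0·P2 via (22.745,25.82): [(0, 32.0591) (33, 26.9527) (33, 62) (0, 62)]  |A|=1072.3045
4. ⊥bis P0·P3 via (28.065,34.85): [(0, 36.642) (33, 34.5349) (33, 62) (0, 62)]  |A|=871.5812
5. ⊥bis P0·P4 via (29.125,25.685): [(0, 36.642) (33, 34.5349) (33, 62) (0, 62)]  |A|=871.5812
6. ⊥bis P0·P5 via (17.055,28.52): [(0, 38.3642) (3.3548, 36.4278) (33, 34.5349) (33, 62) (0, 62)]  |A|=868.6924
7. canonical 5-gon: [(0, 38.3642) (3.3548, 36.4278) (33, 34.5349) (33, 62) (0, 62)]
8. shoelace: 868.6924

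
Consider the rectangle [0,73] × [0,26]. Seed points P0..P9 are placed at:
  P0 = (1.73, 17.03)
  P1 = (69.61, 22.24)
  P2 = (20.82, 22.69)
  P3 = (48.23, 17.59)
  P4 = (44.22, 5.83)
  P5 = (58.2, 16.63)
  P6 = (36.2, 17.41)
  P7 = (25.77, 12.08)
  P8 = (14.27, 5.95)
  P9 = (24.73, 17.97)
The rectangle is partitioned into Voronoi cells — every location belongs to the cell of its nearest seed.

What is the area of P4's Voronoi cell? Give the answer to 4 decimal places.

Area of P4's cell: 241.0218

1. box [0,73]×[0,26]: [(0, 0) (73, 0) (73, 26) (0, 26)]
2. ⊥bis P4·P0 via (22.975,11.43): [(19.9621, 0) (73, 0) (73, 26) (26.8155, 26)]  |A|=1289.8902
3. ⊥bis P4·P1 via (56.915,14.035): [(19.9621, 0) (65.9861, 0) (49.1818, 26) (26.8155, 26)]  |A|=889.0726
4. ⊥bis P4·P2 via (32.52,14.26): [(22.2455, 0) (65.9861, 0) (49.1818, 26) (40.9788, 26)]  |A|=675.2664
5. ⊥bis P4·P3 via (46.225,11.71): [(33.7481, 15.9645) (22.2455, 0) (65.9861, 0) (61.8644, 6.3772)]  |A|=419.0409
6. ⊥bis P4·P5 via (51.21,11.23): [(52.4894, 9.5739) (33.7481, 15.9645) (22.2455, 0) (59.8855, 0)]  |A|=366.5327
7. ⊥bis P4·P6 via (40.21,11.62): [(52.4894, 9.5739) (42.2815, 13.0547) (23.432, 0) (59.8855, 0)]  |A|=273.9372
8. ⊥bis P4·P7 via (34.995,8.955): [(52.4894, 9.5739) (42.2815, 13.0547) (34.576, 7.718) (31.9615, 0) (59.8855, 0)]  |A|=241.0218
9. ⊥bis P4·P8 via (29.245,5.89): [(52.4894, 9.5739) (42.2815, 13.0547) (34.576, 7.718) (31.9615, 0) (59.8855, 0)]  |A|=241.0218
10. ⊥bis P4·P9 via (34.475,11.9): [(52.4894, 9.5739) (42.2815, 13.0547) (34.576, 7.718) (31.9615, 0) (59.8855, 0)]  |A|=241.0218
11. canonical 5-gon: [(52.4894, 9.5739) (42.2815, 13.0547) (34.576, 7.718) (31.9615, 0) (59.8855, 0)]
12. shoelace: 241.0218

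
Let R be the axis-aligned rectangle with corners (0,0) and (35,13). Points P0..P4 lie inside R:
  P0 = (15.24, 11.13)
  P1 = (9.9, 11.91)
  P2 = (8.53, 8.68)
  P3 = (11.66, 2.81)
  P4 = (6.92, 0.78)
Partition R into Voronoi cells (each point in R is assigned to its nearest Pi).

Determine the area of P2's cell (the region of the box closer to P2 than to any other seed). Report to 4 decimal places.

1. box [0,35]×[0,13]: [(0, 0) (35, 0) (35, 13) (0, 13)]
2. ⊥bis P2·P0 via (11.885,9.905): [(0, 0) (15.5016, 0) (10.7549, 13) (0, 13)]  |A|=170.6673
3. ⊥bis P2·P1 via (9.215,10.295): [(0, 0) (15.5016, 0) (12.2058, 9.0265) (2.8375, 13) (0, 13)]  |A|=154.9373
4. ⊥bis P2·P3 via (10.095,5.745): [(0, 0.3621) (12.8647, 7.2219) (12.2058, 9.0265) (2.8375, 13) (0, 13)]  |A|=96.6328
5. ⊥bis P2·P4 via (7.725,4.73): [(0, 6.3043) (8.0625, 4.6612) (12.8647, 7.2219) (12.2058, 9.0265) (2.8375, 13) (0, 13)]  |A|=72.6784
6. canonical 6-gon: [(0, 6.3043) (8.0625, 4.6612) (12.8647, 7.2219) (12.2058, 9.0265) (2.8375, 13) (0, 13)]
7. shoelace: 72.6784

Area of P2's cell: 72.6784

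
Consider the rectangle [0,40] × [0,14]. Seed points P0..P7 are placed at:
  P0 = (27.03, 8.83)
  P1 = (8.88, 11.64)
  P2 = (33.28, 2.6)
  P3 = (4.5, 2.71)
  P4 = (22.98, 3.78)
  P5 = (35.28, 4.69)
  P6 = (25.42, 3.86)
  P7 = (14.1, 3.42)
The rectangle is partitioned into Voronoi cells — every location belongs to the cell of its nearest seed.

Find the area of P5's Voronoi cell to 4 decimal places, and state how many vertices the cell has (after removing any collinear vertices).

Area of P5's cell: 87.6755 (5 vertices)

1. box [0,40]×[0,14]: [(0, 0) (40, 0) (40, 14) (0, 14)]
2. ⊥bis P5·P0 via (31.155,6.76): [(27.7627, 0) (40, 0) (40, 14) (34.7882, 14)]  |A|=122.1439
3. ⊥bis P5·P1 via (22.08,8.165): [(27.7627, 0) (40, 0) (40, 14) (34.7882, 14)]  |A|=122.1439
4. ⊥bis P5·P2 via (34.28,3.645): [(31.1128, 6.6758) (38.089, 0) (40, 0) (40, 14) (34.7882, 14)]  |A|=87.6755
5. ⊥bis P5·P3 via (19.89,3.7): [(31.1128, 6.6758) (38.089, 0) (40, 0) (40, 14) (34.7882, 14)]  |A|=87.6755
6. ⊥bis P5·P4 via (29.13,4.235): [(31.1128, 6.6758) (38.089, 0) (40, 0) (40, 14) (34.7882, 14)]  |A|=87.6755
7. ⊥bis P5·P6 via (30.35,4.275): [(31.1128, 6.6758) (38.089, 0) (40, 0) (40, 14) (34.7882, 14)]  |A|=87.6755
8. ⊥bis P5·P7 via (24.69,4.055): [(31.1128, 6.6758) (38.089, 0) (40, 0) (40, 14) (34.7882, 14)]  |A|=87.6755
9. canonical 5-gon: [(31.1128, 6.6758) (38.089, 0) (40, 0) (40, 14) (34.7882, 14)]
10. shoelace: 87.6755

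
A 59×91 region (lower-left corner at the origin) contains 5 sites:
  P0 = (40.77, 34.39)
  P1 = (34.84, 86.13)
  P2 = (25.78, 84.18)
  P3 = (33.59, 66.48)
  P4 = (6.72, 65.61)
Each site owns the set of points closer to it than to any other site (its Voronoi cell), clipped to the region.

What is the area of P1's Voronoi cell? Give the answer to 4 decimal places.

1. box [0,59]×[0,91]: [(0, 0) (59, 0) (59, 91) (0, 91)]
2. ⊥bis P1·P0 via (37.805,60.26): [(0, 55.9271) (59, 62.6892) (59, 91) (0, 91)]  |A|=1869.8191
3. ⊥bis P1·P2 via (30.31,85.155): [(35.7196, 60.021) (59, 62.6892) (59, 91) (29.052, 91)]  |A|=793.4231
4. ⊥bis P1·P3 via (34.215,76.305): [(32.187, 76.434) (59, 74.7283) (59, 91) (29.052, 91)]  |A|=436.2571
5. ⊥bis P1·P4 via (20.78,75.87): [(32.187, 76.434) (59, 74.7283) (59, 91) (29.052, 91)]  |A|=436.2571
6. canonical 4-gon: [(32.187, 76.434) (59, 74.7283) (59, 91) (29.052, 91)]
7. shoelace: 436.2571

Area of P1's cell: 436.2571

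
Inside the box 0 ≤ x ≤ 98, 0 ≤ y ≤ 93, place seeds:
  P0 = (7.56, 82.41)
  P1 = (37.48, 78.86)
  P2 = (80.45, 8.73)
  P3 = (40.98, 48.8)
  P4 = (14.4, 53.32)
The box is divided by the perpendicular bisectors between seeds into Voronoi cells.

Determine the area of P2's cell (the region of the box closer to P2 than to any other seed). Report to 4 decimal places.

Area of P2's cell: 2177.1822

1. box [0,98]×[0,93]: [(0, 0) (98, 0) (98, 93) (0, 93)]
2. ⊥bis P2·P0 via (44.005,45.57): [(0, 2.0368) (0, 0) (98, 0) (98, 93) (91.9491, 93)]  |A|=4932.0108
3. ⊥bis P2·P1 via (58.965,43.795): [(14.949, 16.8256) (0, 2.0368) (0, 0) (98, 0) (98, 67.7125)]  |A|=3651.4713
4. ⊥bis P2·P3 via (60.715,28.765): [(31.5127, 0) (98, 0) (98, 65.4917)]  |A|=2177.1822
5. ⊥bis P2·P4 via (47.425,31.025): [(31.5127, 0) (98, 0) (98, 65.4917)]  |A|=2177.1822
6. canonical 3-gon: [(31.5127, 0) (98, 0) (98, 65.4917)]
7. shoelace: 2177.1822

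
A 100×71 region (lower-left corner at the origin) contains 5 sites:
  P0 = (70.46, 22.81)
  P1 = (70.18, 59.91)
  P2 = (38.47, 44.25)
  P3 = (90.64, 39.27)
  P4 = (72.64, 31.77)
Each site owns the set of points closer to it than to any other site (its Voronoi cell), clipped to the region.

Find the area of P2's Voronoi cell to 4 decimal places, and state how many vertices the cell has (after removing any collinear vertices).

Area of P2's cell: 3427.8392 (6 vertices)

1. box [0,100]×[0,71]: [(0, 0) (100, 0) (100, 71) (0, 71)]
2. ⊥bis P2·P0 via (54.465,33.53): [(0, 0) (31.9929, 0) (79.5777, 71) (0, 71)]  |A|=3960.7572
3. ⊥bis P2·P1 via (54.325,52.08): [(0, 0) (31.9929, 0) (59.6588, 41.2795) (44.9813, 71) (0, 71)]  |A|=3446.6467
4. ⊥bis P2·P3 via (64.555,41.76): [(0, 0) (31.9929, 0) (59.6588, 41.2795) (44.9813, 71) (0, 71)]  |A|=3446.6467
5. ⊥bis P2·P4 via (55.555,38.01): [(0, 0) (31.9929, 0) (53.2646, 31.7389) (57.9862, 44.6665) (44.9813, 71) (0, 71)]  |A|=3427.8392
6. canonical 6-gon: [(0, 0) (31.9929, 0) (53.2646, 31.7389) (57.9862, 44.6665) (44.9813, 71) (0, 71)]
7. shoelace: 3427.8392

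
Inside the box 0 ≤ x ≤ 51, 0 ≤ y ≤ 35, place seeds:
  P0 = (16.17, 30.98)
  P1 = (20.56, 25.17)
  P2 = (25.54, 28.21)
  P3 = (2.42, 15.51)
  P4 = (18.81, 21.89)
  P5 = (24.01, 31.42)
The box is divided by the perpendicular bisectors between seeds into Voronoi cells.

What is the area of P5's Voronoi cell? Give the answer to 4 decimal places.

1. box [0,51]×[0,35]: [(0, 0) (51, 0) (51, 35) (0, 35)]
2. ⊥bis P5·P0 via (20.09,31.2): [(21.841, 0) (51, 0) (51, 35) (19.8767, 35)]  |A|=1054.9393
3. ⊥bis P5·P1 via (22.285,28.295): [(20.1881, 29.4525) (51, 12.4443) (51, 35) (19.8767, 35)]  |A|=433.8201
4. ⊥bis P5·P2 via (24.775,29.815): [(20.1881, 29.4525) (21.9611, 28.4738) (35.6533, 35) (19.8767, 35)]  |A|=56.2462
5. ⊥bis P5·P3 via (13.215,23.465): [(20.1881, 29.4525) (21.9611, 28.4738) (35.6533, 35) (19.8767, 35)]  |A|=56.2462
6. ⊥bis P5·P4 via (21.41,26.655): [(20.1881, 29.4525) (21.9611, 28.4738) (35.6533, 35) (19.8767, 35)]  |A|=56.2462
7. canonical 4-gon: [(20.1881, 29.4525) (21.9611, 28.4738) (35.6533, 35) (19.8767, 35)]
8. shoelace: 56.2462

Area of P5's cell: 56.2462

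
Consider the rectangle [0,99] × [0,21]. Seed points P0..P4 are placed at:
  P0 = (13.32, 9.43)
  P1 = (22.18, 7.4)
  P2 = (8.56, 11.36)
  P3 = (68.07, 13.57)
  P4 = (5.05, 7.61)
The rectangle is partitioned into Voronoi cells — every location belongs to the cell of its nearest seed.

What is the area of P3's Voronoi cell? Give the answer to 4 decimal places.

Area of P3's cell: 1131.4174

1. box [0,99]×[0,21]: [(0, 0) (99, 0) (99, 21) (0, 21)]
2. ⊥bis P3·P0 via (40.695,11.5): [(41.5646, 0) (99, 0) (99, 21) (39.9766, 21)]  |A|=1222.8171
3. ⊥bis P3·P1 via (45.125,10.485): [(46.5347, 0) (99, 0) (99, 21) (43.7112, 21)]  |A|=1131.4174
4. ⊥bis P3·P2 via (38.315,12.465): [(46.5347, 0) (99, 0) (99, 21) (43.7112, 21)]  |A|=1131.4174
5. ⊥bis P3·P4 via (36.56,10.59): [(46.5347, 0) (99, 0) (99, 21) (43.7112, 21)]  |A|=1131.4174
6. canonical 4-gon: [(46.5347, 0) (99, 0) (99, 21) (43.7112, 21)]
7. shoelace: 1131.4174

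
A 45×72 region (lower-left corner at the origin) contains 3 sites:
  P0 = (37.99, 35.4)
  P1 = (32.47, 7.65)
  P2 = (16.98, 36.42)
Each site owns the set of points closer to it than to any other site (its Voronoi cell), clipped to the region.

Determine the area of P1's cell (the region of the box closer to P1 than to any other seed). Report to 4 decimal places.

1. box [0,45]×[0,72]: [(0, 0) (45, 0) (45, 72) (0, 72)]
2. ⊥bis P1·P0 via (35.23,21.525): [(0, 28.5329) (0, 0) (45, 0) (45, 19.5816)]  |A|=1082.5757
3. ⊥bis P1·P2 via (24.725,22.035): [(26.8674, 23.1885) (0, 8.7229) (0, 0) (45, 0) (45, 19.5816)]  |A|=816.4535
4. canonical 5-gon: [(26.8674, 23.1885) (0, 8.7229) (0, 0) (45, 0) (45, 19.5816)]
5. shoelace: 816.4535

Area of P1's cell: 816.4535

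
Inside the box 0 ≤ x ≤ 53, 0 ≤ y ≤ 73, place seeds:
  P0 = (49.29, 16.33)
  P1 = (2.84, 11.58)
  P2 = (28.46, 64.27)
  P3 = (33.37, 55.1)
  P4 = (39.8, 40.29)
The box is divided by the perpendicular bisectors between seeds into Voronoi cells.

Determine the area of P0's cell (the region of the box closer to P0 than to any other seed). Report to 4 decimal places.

Area of P0's cell: 701.5300

1. box [0,53]×[0,73]: [(0, 0) (53, 0) (53, 73) (0, 73)]
2. ⊥bis P0·P1 via (26.065,13.955): [(27.492, 0) (53, 0) (53, 73) (20.027, 73)]  |A|=2134.5538
3. ⊥bis P0·P2 via (38.875,40.3): [(24.0305, 33.8501) (27.492, 0) (53, 0) (53, 46.4373)]  |A|=1104.3555
4. ⊥bis P0·P3 via (41.33,35.715): [(24.5446, 28.8225) (27.492, 0) (53, 0) (53, 40.507)]  |A|=943.9221
5. ⊥bis P0·P4 via (44.545,28.31): [(25.3736, 20.7166) (27.492, 0) (53, 0) (53, 31.6588)]  |A|=701.53
6. canonical 4-gon: [(25.3736, 20.7166) (27.492, 0) (53, 0) (53, 31.6588)]
7. shoelace: 701.53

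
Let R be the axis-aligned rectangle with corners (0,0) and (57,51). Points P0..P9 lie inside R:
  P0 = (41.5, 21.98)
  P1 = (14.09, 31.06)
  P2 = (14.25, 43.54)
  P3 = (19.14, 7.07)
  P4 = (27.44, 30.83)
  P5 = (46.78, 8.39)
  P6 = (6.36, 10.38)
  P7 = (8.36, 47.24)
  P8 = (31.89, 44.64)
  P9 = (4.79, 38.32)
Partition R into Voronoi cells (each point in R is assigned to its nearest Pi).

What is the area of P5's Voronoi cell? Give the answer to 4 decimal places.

Area of P5's cell: 371.6932

1. box [0,57]×[0,51]: [(0, 0) (57, 0) (57, 51) (0, 51)]
2. ⊥bis P5·P0 via (44.14,15.185): [(5.0559, 0) (57, 0) (57, 20.1814)]  |A|=524.152
3. ⊥bis P5·P1 via (30.435,19.725): [(21.071, 6.2222) (16.756, 0) (57, 0) (57, 20.1814)]  |A|=487.7515
4. ⊥bis P5·P2 via (30.515,25.965): [(21.071, 6.2222) (16.756, 0) (57, 0) (57, 20.1814)]  |A|=487.7515
5. ⊥bis P5·P3 via (32.96,7.73): [(32.8141, 10.7847) (33.3292, 0) (57, 0) (57, 20.1814)]  |A|=371.6932
6. ⊥bis P5·P4 via (37.11,19.61): [(32.8141, 10.7847) (33.3292, 0) (57, 0) (57, 20.1814)]  |A|=371.6932
7. ⊥bis P5·P6 via (26.57,9.385): [(32.8141, 10.7847) (33.3292, 0) (57, 0) (57, 20.1814)]  |A|=371.6932
8. ⊥bis P5·P7 via (27.57,27.815): [(32.8141, 10.7847) (33.3292, 0) (57, 0) (57, 20.1814)]  |A|=371.6932
9. ⊥bis P5·P8 via (39.335,26.515): [(32.8141, 10.7847) (33.3292, 0) (57, 0) (57, 20.1814)]  |A|=371.6932
10. ⊥bis P5·P9 via (25.785,23.355): [(32.8141, 10.7847) (33.3292, 0) (57, 0) (57, 20.1814)]  |A|=371.6932
11. canonical 4-gon: [(32.8141, 10.7847) (33.3292, 0) (57, 0) (57, 20.1814)]
12. shoelace: 371.6932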